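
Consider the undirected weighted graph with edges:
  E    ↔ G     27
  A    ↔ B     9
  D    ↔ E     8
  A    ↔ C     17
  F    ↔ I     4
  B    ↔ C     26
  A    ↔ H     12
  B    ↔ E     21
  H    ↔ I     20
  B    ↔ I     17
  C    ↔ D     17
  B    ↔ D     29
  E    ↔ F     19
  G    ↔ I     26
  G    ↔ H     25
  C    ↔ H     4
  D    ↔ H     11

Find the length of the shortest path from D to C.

15

Checking several routes:
D→C: 17
D→E→B→A→H→C: 8 + 21 + 9 + 12 + 4 = 54
D→H→C: 11 + 4 = 15
D→B→A→H→C: 29 + 9 + 12 + 4 = 54
D→H→A→C: 11 + 12 + 17 = 40
D→B→C: 29 + 26 = 55
Best route has total 15.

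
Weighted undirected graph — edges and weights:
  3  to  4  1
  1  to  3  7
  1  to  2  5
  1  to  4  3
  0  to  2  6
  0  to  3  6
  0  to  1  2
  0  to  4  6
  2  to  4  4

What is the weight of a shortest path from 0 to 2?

6

Checking several routes:
0 -> 2: 6
0 -> 1 -> 4 -> 2: 2 + 3 + 4 = 9
0 -> 4 -> 2: 6 + 4 = 10
0 -> 1 -> 2: 2 + 5 = 7
Shortest: 6.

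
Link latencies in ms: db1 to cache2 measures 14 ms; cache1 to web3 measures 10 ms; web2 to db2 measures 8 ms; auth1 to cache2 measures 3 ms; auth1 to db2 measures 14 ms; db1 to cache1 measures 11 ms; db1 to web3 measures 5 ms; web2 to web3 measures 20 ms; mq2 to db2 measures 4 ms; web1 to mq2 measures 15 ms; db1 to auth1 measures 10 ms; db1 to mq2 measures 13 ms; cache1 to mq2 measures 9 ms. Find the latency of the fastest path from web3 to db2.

Comparing a few candidate routes:
web3 - web2 - db2: 20 + 8 = 28
web3 - db1 - mq2 - db2: 5 + 13 + 4 = 22
web3 - cache1 - mq2 - db2: 10 + 9 + 4 = 23
web3 - db1 - cache1 - mq2 - db2: 5 + 11 + 9 + 4 = 29
The minimum is 22 ms.

22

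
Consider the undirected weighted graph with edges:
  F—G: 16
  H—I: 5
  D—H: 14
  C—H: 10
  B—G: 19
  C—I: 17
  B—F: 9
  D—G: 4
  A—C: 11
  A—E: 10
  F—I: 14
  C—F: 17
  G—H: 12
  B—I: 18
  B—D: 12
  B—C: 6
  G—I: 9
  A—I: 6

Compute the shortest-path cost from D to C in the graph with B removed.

Comparing a few candidate routes:
D→G→I→A→C: 4 + 9 + 6 + 11 = 30
D→G→H→C: 4 + 12 + 10 = 26
D→G→I→H→C: 4 + 9 + 5 + 10 = 28
D→H→C: 14 + 10 = 24
Shortest: 24.

24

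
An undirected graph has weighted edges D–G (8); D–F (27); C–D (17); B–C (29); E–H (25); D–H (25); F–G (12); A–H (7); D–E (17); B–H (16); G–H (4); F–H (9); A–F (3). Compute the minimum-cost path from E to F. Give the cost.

Some routes from E to F:
E → D → G → F: 17 + 8 + 12 = 37
E → H → F: 25 + 9 = 34
E → H → A → F: 25 + 7 + 3 = 35
Shortest: 34.

34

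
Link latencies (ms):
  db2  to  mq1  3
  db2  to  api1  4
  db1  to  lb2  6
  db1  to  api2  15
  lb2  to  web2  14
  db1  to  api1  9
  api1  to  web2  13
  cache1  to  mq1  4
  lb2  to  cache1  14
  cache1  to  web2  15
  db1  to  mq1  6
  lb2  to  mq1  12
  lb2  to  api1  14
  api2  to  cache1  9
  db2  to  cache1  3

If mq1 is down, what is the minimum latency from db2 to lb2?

17

Some routes from db2 to lb2 avoiding mq1:
db2→api1→db1→lb2: 4 + 9 + 6 = 19
db2→api1→lb2: 4 + 14 = 18
db2→cache1→lb2: 3 + 14 = 17
Shortest: 17 ms.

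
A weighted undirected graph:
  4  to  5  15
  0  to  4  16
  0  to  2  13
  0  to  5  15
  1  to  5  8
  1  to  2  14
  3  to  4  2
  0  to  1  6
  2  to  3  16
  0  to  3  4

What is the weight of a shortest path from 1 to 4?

A few of the 1→4 routes:
1 - 0 - 3 - 4: 6 + 4 + 2 = 12
1 - 5 - 4: 8 + 15 = 23
1 - 0 - 4: 6 + 16 = 22
Best route has total 12.

12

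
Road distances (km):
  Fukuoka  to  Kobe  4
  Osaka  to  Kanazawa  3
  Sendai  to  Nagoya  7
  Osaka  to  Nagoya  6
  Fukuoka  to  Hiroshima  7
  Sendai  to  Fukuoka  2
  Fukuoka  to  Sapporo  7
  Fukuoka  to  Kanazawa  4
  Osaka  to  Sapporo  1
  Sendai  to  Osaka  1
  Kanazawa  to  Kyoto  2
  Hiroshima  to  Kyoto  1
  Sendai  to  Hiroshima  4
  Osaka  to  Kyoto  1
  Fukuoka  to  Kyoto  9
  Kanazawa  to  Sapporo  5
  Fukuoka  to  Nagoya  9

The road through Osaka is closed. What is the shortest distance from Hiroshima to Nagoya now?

Checking several routes:
Hiroshima-Kyoto-Kanazawa-Fukuoka-Sendai-Nagoya: 1 + 2 + 4 + 2 + 7 = 16
Hiroshima-Kyoto-Kanazawa-Fukuoka-Nagoya: 1 + 2 + 4 + 9 = 16
Hiroshima-Sendai-Fukuoka-Nagoya: 4 + 2 + 9 = 15
Hiroshima-Sendai-Nagoya: 4 + 7 = 11
Hiroshima-Fukuoka-Sendai-Nagoya: 7 + 2 + 7 = 16
Hiroshima-Fukuoka-Nagoya: 7 + 9 = 16
Shortest: 11 km.

11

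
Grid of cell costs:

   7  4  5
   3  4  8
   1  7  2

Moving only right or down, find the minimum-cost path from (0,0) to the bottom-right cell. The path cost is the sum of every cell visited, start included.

Best path: (0,0)→(1,0)→(2,0)→(2,1)→(2,2)
Cost: 7 + 3 + 1 + 7 + 2 = 20

20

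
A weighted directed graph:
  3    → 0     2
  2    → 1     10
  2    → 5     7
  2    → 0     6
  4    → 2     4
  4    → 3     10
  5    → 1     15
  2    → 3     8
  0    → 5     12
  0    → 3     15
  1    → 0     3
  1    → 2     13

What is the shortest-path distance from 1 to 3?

Paths from 1 to 3:
1 -> 2 -> 3: 13 + 8 = 21
1 -> 0 -> 3: 3 + 15 = 18
1 -> 2 -> 0 -> 3: 13 + 6 + 15 = 34
Best route has total 18.

18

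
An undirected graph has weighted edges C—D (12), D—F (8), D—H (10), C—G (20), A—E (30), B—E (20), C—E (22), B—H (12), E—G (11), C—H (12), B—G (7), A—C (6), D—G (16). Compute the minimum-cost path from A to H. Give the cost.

A few of the A→H routes:
A-C-E-G-B-H: 6 + 22 + 11 + 7 + 12 = 58
A-C-D-G-B-H: 6 + 12 + 16 + 7 + 12 = 53
A-C-G-D-H: 6 + 20 + 16 + 10 = 52
A-C-G-B-H: 6 + 20 + 7 + 12 = 45
A-C-H: 6 + 12 = 18
A-C-D-H: 6 + 12 + 10 = 28
Shortest: 18.

18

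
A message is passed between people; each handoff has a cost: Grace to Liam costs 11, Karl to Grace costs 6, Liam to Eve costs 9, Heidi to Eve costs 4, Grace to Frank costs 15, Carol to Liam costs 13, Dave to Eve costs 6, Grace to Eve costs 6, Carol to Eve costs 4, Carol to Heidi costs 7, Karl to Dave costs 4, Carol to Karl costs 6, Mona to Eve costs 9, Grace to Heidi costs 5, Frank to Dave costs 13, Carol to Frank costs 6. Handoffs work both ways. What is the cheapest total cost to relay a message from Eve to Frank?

10

A few of the Eve→Frank routes:
Eve - Heidi - Carol - Frank: 4 + 7 + 6 = 17
Eve - Dave - Karl - Carol - Frank: 6 + 4 + 6 + 6 = 22
Eve - Grace - Frank: 6 + 15 = 21
Eve - Grace - Karl - Carol - Frank: 6 + 6 + 6 + 6 = 24
Eve - Carol - Frank: 4 + 6 = 10
Eve - Dave - Frank: 6 + 13 = 19
Shortest: 10.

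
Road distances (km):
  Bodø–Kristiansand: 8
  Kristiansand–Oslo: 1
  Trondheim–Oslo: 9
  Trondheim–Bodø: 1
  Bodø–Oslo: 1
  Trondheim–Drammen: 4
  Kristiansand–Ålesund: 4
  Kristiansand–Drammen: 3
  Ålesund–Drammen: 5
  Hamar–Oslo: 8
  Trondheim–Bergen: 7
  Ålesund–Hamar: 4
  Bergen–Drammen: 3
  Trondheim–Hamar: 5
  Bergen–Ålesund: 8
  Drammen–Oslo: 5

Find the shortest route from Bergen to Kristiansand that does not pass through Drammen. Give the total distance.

10

Checking several routes:
Bergen -> Ålesund -> Kristiansand: 8 + 4 = 12
Bergen -> Trondheim -> Bodø -> Oslo -> Kristiansand: 7 + 1 + 1 + 1 = 10
Bergen -> Trondheim -> Bodø -> Kristiansand: 7 + 1 + 8 = 16
Bergen -> Trondheim -> Oslo -> Kristiansand: 7 + 9 + 1 = 17
Shortest: 10 km.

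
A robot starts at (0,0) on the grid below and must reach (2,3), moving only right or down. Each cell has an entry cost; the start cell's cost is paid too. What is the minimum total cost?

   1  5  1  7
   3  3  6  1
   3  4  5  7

21

Best path: [0,0] -> [0,1] -> [0,2] -> [1,2] -> [1,3] -> [2,3]
Cost: 1 + 5 + 1 + 6 + 1 + 7 = 21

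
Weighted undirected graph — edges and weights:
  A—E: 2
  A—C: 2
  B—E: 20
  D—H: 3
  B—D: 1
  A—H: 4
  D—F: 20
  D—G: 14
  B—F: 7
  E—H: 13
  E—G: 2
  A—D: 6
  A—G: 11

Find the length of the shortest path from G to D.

Comparing a few candidate routes:
G → A → D: 11 + 6 = 17
G → E → A → D: 2 + 2 + 6 = 10
G → A → H → D: 11 + 4 + 3 = 18
G → D: 14
G → E → H → D: 2 + 13 + 3 = 18
G → E → A → H → D: 2 + 2 + 4 + 3 = 11
The minimum is 10.

10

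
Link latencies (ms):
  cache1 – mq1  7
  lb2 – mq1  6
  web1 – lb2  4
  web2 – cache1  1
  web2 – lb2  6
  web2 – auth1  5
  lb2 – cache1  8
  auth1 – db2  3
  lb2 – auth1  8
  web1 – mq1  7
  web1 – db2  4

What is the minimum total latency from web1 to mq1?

7

Comparing a few candidate routes:
web1 → lb2 → web2 → cache1 → mq1: 4 + 6 + 1 + 7 = 18
web1 → db2 → auth1 → web2 → cache1 → mq1: 4 + 3 + 5 + 1 + 7 = 20
web1 → mq1: 7
web1 → lb2 → cache1 → mq1: 4 + 8 + 7 = 19
web1 → lb2 → mq1: 4 + 6 = 10
web1 → db2 → auth1 → lb2 → mq1: 4 + 3 + 8 + 6 = 21
Best route has total 7 ms.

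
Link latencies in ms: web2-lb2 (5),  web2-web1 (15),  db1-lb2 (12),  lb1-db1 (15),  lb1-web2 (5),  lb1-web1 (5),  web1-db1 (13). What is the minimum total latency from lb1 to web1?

5

Paths from lb1 to web1:
lb1-web1: 5
lb1-db1-lb2-web2-web1: 15 + 12 + 5 + 15 = 47
lb1-web2-lb2-db1-web1: 5 + 5 + 12 + 13 = 35
lb1-web2-web1: 5 + 15 = 20
lb1-db1-web1: 15 + 13 = 28
Best route has total 5 ms.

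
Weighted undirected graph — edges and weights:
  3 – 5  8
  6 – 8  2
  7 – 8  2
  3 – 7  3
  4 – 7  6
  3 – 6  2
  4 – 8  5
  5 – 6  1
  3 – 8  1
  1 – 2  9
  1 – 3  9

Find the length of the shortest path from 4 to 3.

6

Some routes from 4 to 3:
4 → 8 → 3: 5 + 1 = 6
4 → 7 → 8 → 3: 6 + 2 + 1 = 9
4 → 8 → 6 → 3: 5 + 2 + 2 = 9
Best route has total 6.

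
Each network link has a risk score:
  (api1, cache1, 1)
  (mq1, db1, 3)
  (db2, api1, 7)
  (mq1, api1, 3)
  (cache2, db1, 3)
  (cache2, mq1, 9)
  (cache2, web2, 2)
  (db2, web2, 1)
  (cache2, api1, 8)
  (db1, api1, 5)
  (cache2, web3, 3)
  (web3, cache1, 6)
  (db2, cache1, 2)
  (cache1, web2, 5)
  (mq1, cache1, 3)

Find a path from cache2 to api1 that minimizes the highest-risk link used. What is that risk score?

2

Comparing a few candidate routes:
cache2-web2-db2-cache1-api1: max(2, 1, 2, 1) = 2
cache2-web2-db2-cache1-mq1-api1: max(2, 1, 2, 3, 3) = 3
cache2-db1-mq1-api1: max(3, 3, 3) = 3
cache2-db1-mq1-cache1-api1: max(3, 3, 3, 1) = 3
cache2-web2-db2-cache1-mq1-db1-api1: max(2, 1, 2, 3, 3, 5) = 5
Best route has worst link 2.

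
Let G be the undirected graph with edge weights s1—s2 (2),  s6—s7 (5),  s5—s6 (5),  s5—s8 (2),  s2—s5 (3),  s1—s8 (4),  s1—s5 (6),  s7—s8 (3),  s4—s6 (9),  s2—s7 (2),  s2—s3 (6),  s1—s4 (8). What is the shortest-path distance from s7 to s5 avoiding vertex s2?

Some routes from s7 to s5 avoiding s2:
s7 -> s6 -> s5: 5 + 5 = 10
s7 -> s8 -> s1 -> s5: 3 + 4 + 6 = 13
s7 -> s6 -> s4 -> s1 -> s8 -> s5: 5 + 9 + 8 + 4 + 2 = 28
s7 -> s8 -> s5: 3 + 2 = 5
Best route has total 5.

5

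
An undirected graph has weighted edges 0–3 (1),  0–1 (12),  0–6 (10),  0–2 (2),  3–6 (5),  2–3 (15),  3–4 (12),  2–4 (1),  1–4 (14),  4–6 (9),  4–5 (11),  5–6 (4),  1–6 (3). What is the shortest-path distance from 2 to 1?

Some routes from 2 to 1:
2 → 4 → 6 → 1: 1 + 9 + 3 = 13
2 → 0 → 3 → 6 → 1: 2 + 1 + 5 + 3 = 11
2 → 0 → 1: 2 + 12 = 14
Best route has total 11.

11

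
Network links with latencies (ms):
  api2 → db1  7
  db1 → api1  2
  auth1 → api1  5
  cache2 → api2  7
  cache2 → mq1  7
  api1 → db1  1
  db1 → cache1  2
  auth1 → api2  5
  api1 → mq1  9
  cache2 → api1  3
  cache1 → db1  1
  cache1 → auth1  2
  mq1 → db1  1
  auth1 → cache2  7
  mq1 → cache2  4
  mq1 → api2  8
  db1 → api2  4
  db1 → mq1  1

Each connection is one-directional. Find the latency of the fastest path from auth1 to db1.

6

A few of the auth1→db1 routes:
auth1 → api2 → db1: 5 + 7 = 12
auth1 → api1 → db1: 5 + 1 = 6
auth1 → cache2 → api1 → db1: 7 + 3 + 1 = 11
Best route has total 6 ms.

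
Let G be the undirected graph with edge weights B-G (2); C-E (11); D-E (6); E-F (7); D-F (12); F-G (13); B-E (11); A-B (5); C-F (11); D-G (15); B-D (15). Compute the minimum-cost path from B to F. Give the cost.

A few of the B→F routes:
B-D-F: 15 + 12 = 27
B-G-F: 2 + 13 = 15
B-E-F: 11 + 7 = 18
Best route has total 15.

15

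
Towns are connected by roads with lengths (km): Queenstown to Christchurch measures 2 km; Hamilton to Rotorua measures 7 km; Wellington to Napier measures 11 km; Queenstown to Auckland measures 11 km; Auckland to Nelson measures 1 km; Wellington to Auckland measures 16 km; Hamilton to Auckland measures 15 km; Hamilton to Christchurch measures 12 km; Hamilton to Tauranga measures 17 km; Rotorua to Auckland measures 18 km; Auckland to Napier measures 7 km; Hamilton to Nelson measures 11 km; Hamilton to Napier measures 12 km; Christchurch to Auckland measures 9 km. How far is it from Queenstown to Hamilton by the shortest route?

14

Comparing a few candidate routes:
Queenstown - Auckland - Nelson - Hamilton: 11 + 1 + 11 = 23
Queenstown - Christchurch - Hamilton: 2 + 12 = 14
Queenstown - Christchurch - Auckland - Nelson - Hamilton: 2 + 9 + 1 + 11 = 23
The minimum is 14 km.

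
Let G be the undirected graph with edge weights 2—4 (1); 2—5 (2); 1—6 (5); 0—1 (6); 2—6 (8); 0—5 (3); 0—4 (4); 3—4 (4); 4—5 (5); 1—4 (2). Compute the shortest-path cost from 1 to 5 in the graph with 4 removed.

Candidate routes:
1 → 6 → 2 → 5: 5 + 8 + 2 = 15
1 → 0 → 5: 6 + 3 = 9
Shortest: 9.

9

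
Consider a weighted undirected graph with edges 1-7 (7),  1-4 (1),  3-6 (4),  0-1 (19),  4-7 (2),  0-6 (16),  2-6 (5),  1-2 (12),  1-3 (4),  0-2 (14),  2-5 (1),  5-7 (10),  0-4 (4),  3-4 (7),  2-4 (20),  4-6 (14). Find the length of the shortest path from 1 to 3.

A few of the 1→3 routes:
1-4-3: 1 + 7 = 8
1-7-4-3: 7 + 2 + 7 = 16
1-3: 4
Best route has total 4.

4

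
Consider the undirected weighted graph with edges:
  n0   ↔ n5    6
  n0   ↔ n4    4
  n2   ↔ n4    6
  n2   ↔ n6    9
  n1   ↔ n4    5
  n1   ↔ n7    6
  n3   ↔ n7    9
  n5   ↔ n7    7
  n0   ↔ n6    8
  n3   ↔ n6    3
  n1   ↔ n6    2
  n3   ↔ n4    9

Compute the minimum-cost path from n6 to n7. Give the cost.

Some routes from n6 to n7:
n6-n0-n5-n7: 8 + 6 + 7 = 21
n6-n1-n7: 2 + 6 = 8
n6-n3-n7: 3 + 9 = 12
The minimum is 8.

8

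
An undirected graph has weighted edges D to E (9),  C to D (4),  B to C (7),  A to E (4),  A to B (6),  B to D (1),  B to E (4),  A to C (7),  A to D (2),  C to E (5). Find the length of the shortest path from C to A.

Checking several routes:
C -> E -> A: 5 + 4 = 9
C -> D -> A: 4 + 2 = 6
C -> A: 7
Shortest: 6.

6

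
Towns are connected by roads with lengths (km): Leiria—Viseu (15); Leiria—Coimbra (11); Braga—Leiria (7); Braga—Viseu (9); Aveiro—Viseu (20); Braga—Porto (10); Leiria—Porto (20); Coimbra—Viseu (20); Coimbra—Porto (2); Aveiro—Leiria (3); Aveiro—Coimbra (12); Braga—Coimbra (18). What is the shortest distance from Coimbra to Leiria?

11

Comparing a few candidate routes:
Coimbra -> Porto -> Braga -> Leiria: 2 + 10 + 7 = 19
Coimbra -> Aveiro -> Leiria: 12 + 3 = 15
Coimbra -> Leiria: 11
Best route has total 11 km.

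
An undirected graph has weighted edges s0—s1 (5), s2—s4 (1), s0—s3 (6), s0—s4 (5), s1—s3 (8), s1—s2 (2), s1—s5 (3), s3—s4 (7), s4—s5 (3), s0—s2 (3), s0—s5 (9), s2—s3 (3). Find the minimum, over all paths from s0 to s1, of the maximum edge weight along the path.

3

Checking several routes:
s0 - s2 - s1: max(3, 2) = 3
s0 - s2 - s4 - s5 - s1: max(3, 1, 3, 3) = 3
s0 - s1: max(5) = 5
s0 - s4 - s2 - s1: max(5, 1, 2) = 5
Smallest bottleneck: 3.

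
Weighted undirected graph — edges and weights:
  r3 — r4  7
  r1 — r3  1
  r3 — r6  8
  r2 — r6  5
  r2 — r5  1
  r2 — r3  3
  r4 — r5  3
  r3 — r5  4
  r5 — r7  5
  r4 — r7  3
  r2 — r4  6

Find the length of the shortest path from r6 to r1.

9

Checking several routes:
r6 - r3 - r1: 8 + 1 = 9
r6 - r2 - r5 - r4 - r3 - r1: 5 + 1 + 3 + 7 + 1 = 17
r6 - r2 - r5 - r3 - r1: 5 + 1 + 4 + 1 = 11
r6 - r2 - r3 - r1: 5 + 3 + 1 = 9
Shortest: 9.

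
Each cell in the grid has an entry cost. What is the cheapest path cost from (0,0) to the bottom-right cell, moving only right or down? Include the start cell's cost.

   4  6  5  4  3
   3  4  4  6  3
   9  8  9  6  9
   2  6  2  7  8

41

Cheapest: [0,0]→[1,0]→[1,1]→[1,2]→[1,3]→[1,4]→[2,4]→[3,4]
  4 + 3 + 4 + 4 + 6 + 3 + 9 + 8 = 41
For comparison, the top-then-right route costs 42.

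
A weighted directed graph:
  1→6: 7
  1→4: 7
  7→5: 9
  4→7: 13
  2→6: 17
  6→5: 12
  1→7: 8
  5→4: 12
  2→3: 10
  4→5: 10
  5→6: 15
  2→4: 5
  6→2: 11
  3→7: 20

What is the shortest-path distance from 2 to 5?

Paths from 2 to 5:
2-4-7-5: 5 + 13 + 9 = 27
2-4-5: 5 + 10 = 15
2-3-7-5: 10 + 20 + 9 = 39
2-6-5: 17 + 12 = 29
Best route has total 15.

15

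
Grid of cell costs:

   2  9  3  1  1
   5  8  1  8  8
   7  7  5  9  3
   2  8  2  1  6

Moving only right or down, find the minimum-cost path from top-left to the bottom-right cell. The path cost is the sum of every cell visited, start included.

Cheapest: r0c0 → r0c1 → r0c2 → r1c2 → r2c2 → r3c2 → r3c3 → r3c4
  2 + 9 + 3 + 1 + 5 + 2 + 1 + 6 = 29

29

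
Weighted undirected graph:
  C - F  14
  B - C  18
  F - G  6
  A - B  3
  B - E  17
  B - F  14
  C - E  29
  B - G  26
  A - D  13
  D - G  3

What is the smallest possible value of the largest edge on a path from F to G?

6

Comparing a few candidate routes:
F - G: max(6) = 6
F - B - A - D - G: max(14, 3, 13, 3) = 14
F - C - B - A - D - G: max(14, 18, 3, 13, 3) = 18
Smallest bottleneck: 6.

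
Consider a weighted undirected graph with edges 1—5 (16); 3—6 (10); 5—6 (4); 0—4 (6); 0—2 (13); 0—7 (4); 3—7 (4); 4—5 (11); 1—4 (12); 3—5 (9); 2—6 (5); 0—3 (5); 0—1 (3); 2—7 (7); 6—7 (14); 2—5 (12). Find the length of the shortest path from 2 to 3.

11

Comparing a few candidate routes:
2 -> 7 -> 0 -> 3: 7 + 4 + 5 = 16
2 -> 7 -> 3: 7 + 4 = 11
2 -> 6 -> 3: 5 + 10 = 15
The minimum is 11.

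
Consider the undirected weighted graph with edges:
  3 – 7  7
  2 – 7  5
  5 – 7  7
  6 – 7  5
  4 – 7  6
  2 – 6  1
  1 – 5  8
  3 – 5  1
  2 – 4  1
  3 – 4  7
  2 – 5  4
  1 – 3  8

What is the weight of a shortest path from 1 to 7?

15

Checking several routes:
1→5→7: 8 + 7 = 15
1→5→2→7: 8 + 4 + 5 = 17
1→3→7: 8 + 7 = 15
1→5→3→7: 8 + 1 + 7 = 16
1→3→5→7: 8 + 1 + 7 = 16
1→3→5→2→7: 8 + 1 + 4 + 5 = 18
Shortest: 15.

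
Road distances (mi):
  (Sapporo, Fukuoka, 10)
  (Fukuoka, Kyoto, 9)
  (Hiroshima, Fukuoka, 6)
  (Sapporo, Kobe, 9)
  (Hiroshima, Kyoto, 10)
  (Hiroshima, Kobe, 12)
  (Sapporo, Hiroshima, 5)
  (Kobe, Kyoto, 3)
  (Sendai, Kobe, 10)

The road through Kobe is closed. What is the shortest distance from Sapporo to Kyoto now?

Paths from Sapporo to Kyoto avoiding Kobe:
Sapporo - Fukuoka - Hiroshima - Kyoto: 10 + 6 + 10 = 26
Sapporo - Fukuoka - Kyoto: 10 + 9 = 19
Sapporo - Hiroshima - Fukuoka - Kyoto: 5 + 6 + 9 = 20
Sapporo - Hiroshima - Kyoto: 5 + 10 = 15
The minimum is 15 mi.

15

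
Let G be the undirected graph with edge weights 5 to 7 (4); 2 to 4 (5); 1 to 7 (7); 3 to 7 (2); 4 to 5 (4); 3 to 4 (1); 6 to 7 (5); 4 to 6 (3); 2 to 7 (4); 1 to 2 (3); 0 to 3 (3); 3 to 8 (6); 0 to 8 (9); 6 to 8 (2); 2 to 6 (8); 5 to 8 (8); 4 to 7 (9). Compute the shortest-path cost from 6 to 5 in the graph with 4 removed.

A few of the 6→5 routes:
6 -> 7 -> 5: 5 + 4 = 9
6 -> 8 -> 5: 2 + 8 = 10
6 -> 8 -> 3 -> 7 -> 5: 2 + 6 + 2 + 4 = 14
6 -> 2 -> 7 -> 5: 8 + 4 + 4 = 16
Shortest: 9.

9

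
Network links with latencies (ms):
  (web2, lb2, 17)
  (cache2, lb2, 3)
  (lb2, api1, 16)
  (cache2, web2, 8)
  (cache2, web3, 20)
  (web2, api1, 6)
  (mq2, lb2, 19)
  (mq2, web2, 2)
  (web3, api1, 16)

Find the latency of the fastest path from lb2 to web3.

Some routes from lb2 to web3:
lb2 -> cache2 -> web3: 3 + 20 = 23
lb2 -> api1 -> web3: 16 + 16 = 32
lb2 -> cache2 -> web2 -> api1 -> web3: 3 + 8 + 6 + 16 = 33
The minimum is 23 ms.

23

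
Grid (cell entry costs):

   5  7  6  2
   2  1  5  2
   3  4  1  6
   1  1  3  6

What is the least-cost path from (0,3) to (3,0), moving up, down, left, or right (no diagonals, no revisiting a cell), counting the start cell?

Path [0,3]→[1,3]→[1,2]→[2,2]→[3,2]→[3,1]→[3,0]: 2 + 2 + 5 + 1 + 3 + 1 + 1 = 15.

15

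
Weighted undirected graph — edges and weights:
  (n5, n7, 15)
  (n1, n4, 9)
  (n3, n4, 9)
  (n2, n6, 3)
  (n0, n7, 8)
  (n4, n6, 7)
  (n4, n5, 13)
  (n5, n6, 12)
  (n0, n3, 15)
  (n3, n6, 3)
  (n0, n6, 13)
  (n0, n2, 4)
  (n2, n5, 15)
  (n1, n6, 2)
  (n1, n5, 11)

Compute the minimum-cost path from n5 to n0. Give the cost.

A few of the n5→n0 routes:
n5 - n6 - n0: 12 + 13 = 25
n5 - n7 - n0: 15 + 8 = 23
n5 - n1 - n6 - n2 - n0: 11 + 2 + 3 + 4 = 20
n5 - n2 - n0: 15 + 4 = 19
n5 - n6 - n2 - n0: 12 + 3 + 4 = 19
Shortest: 19.

19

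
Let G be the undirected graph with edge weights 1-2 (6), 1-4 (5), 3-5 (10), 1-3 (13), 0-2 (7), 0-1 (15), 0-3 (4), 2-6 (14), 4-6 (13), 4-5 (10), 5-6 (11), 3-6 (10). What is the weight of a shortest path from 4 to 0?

18

Comparing a few candidate routes:
4 → 1 → 0: 5 + 15 = 20
4 → 6 → 3 → 0: 13 + 10 + 4 = 27
4 → 1 → 2 → 0: 5 + 6 + 7 = 18
4 → 5 → 3 → 0: 10 + 10 + 4 = 24
4 → 1 → 3 → 0: 5 + 13 + 4 = 22
Shortest: 18.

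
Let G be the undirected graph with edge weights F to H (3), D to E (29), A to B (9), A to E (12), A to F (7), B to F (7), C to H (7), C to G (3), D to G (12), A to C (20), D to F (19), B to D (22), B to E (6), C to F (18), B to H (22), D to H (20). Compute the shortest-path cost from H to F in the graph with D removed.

3

A few of the H→F routes:
H→B→F: 22 + 7 = 29
H→B→A→F: 22 + 9 + 7 = 38
H→F: 3
H→C→F: 7 + 18 = 25
H→C→A→F: 7 + 20 + 7 = 34
H→C→A→B→F: 7 + 20 + 9 + 7 = 43
Best route has total 3.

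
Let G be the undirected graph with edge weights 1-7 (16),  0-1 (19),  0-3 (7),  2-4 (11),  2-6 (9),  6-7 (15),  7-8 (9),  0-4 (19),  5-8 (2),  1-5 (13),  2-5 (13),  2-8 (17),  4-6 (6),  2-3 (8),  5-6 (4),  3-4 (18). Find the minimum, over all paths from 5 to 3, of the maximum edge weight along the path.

Checking several routes:
5 - 2 - 3: max(13, 8) = 13
5 - 1 - 7 - 6 - 2 - 3: max(13, 16, 15, 9, 8) = 16
5 - 6 - 4 - 2 - 3: max(4, 6, 11, 8) = 11
5 - 8 - 7 - 6 - 4 - 2 - 3: max(2, 9, 15, 6, 11, 8) = 15
5 - 6 - 2 - 3: max(4, 9, 8) = 9
5 - 8 - 7 - 6 - 2 - 3: max(2, 9, 15, 9, 8) = 15
The minimum achievable maximum is 9.

9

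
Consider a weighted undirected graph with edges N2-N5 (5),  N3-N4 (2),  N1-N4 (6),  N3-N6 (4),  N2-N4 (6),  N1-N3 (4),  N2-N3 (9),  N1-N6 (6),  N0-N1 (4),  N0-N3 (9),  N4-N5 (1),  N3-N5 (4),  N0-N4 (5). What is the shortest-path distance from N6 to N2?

Comparing a few candidate routes:
N6 -> N3 -> N4 -> N5 -> N2: 4 + 2 + 1 + 5 = 12
N6 -> N3 -> N2: 4 + 9 = 13
N6 -> N3 -> N4 -> N2: 4 + 2 + 6 = 12
N6 -> N3 -> N5 -> N2: 4 + 4 + 5 = 13
Shortest: 12.

12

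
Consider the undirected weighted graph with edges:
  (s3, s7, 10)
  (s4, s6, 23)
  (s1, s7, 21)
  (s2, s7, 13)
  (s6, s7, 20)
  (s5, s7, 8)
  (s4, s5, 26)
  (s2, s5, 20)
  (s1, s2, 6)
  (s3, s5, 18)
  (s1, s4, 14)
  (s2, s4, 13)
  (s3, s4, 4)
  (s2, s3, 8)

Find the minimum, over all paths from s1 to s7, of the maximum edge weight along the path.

10

Some routes from s1 to s7:
s1-s2-s4-s3-s7: max(6, 13, 4, 10) = 13
s1-s2-s3-s7: max(6, 8, 10) = 10
s1-s2-s7: max(6, 13) = 13
The minimum achievable maximum is 10.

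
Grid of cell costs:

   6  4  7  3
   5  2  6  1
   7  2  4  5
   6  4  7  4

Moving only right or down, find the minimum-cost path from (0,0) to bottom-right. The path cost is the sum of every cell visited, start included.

Take [0,0] [0,1] [1,1] [2,1] [2,2] [2,3] [3,3] for a total of 6 + 4 + 2 + 2 + 4 + 5 + 4 = 27.
For comparison, the top-then-right route costs 30.

27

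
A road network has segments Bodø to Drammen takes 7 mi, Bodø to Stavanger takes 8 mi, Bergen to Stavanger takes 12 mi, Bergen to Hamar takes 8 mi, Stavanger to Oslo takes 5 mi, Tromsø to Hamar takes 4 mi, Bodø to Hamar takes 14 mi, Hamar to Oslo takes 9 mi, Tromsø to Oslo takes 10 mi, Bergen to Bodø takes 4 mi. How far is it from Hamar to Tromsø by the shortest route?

4

Some routes from Hamar to Tromsø:
Hamar → Bergen → Bodø → Stavanger → Oslo → Tromsø: 8 + 4 + 8 + 5 + 10 = 35
Hamar → Oslo → Tromsø: 9 + 10 = 19
Hamar → Bergen → Stavanger → Oslo → Tromsø: 8 + 12 + 5 + 10 = 35
Hamar → Tromsø: 4
Hamar → Bodø → Stavanger → Oslo → Tromsø: 14 + 8 + 5 + 10 = 37
The minimum is 4 mi.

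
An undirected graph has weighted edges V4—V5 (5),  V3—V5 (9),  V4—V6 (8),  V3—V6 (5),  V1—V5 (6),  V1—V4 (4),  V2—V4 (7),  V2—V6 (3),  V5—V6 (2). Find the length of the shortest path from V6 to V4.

Some routes from V6 to V4:
V6 - V4: 8
V6 - V5 - V4: 2 + 5 = 7
V6 - V2 - V4: 3 + 7 = 10
V6 - V5 - V1 - V4: 2 + 6 + 4 = 12
Shortest: 7.

7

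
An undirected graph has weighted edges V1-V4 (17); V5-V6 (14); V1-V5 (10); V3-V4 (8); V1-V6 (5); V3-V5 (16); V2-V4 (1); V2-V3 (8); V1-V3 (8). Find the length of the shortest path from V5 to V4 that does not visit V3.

Paths from V5 to V4 avoiding V3:
V5→V6→V1→V4: 14 + 5 + 17 = 36
V5→V1→V4: 10 + 17 = 27
Shortest: 27.

27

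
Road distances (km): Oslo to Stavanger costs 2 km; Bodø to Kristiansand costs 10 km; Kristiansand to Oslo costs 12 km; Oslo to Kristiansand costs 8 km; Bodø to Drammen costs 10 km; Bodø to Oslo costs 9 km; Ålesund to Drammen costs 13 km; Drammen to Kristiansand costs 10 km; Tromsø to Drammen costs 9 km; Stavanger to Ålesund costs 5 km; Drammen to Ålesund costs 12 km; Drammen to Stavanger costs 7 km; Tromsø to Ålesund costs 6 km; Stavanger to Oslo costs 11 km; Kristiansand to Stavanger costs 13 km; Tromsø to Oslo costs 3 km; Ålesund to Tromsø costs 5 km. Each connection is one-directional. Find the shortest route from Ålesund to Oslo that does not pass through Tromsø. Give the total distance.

Candidate routes:
Ålesund-Drammen-Stavanger-Oslo: 13 + 7 + 11 = 31
Ålesund-Drammen-Kristiansand-Oslo: 13 + 10 + 12 = 35
Ålesund-Drammen-Kristiansand-Stavanger-Oslo: 13 + 10 + 13 + 11 = 47
Best route has total 31 km.

31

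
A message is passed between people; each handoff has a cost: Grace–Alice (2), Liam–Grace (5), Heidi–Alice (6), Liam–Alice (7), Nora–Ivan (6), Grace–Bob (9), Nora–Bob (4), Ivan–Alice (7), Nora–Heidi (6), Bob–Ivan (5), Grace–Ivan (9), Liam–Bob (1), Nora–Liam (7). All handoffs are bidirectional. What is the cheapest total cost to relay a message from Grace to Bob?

6

Some routes from Grace to Bob:
Grace-Bob: 9
Grace-Alice-Ivan-Bob: 2 + 7 + 5 = 14
Grace-Alice-Liam-Bob: 2 + 7 + 1 = 10
Grace-Liam-Bob: 5 + 1 = 6
Best route has total 6.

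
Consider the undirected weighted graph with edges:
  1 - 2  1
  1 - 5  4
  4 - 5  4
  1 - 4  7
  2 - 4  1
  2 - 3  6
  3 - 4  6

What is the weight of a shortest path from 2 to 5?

5

Comparing a few candidate routes:
2 -> 4 -> 1 -> 5: 1 + 7 + 4 = 12
2 -> 1 -> 5: 1 + 4 = 5
2 -> 1 -> 4 -> 5: 1 + 7 + 4 = 12
2 -> 4 -> 5: 1 + 4 = 5
Best route has total 5.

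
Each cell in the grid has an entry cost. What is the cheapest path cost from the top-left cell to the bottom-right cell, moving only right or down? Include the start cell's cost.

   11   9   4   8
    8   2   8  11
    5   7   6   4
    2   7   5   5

43

Take r0c0→r1c0→r1c1→r2c1→r2c2→r2c3→r3c3 for a total of 11 + 8 + 2 + 7 + 6 + 4 + 5 = 43.
For comparison, the top-then-right route costs 52.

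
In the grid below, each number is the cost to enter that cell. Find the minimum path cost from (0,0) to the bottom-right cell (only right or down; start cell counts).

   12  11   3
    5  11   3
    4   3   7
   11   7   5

36

One optimal route is [0,0] -> [1,0] -> [2,0] -> [2,1] -> [2,2] -> [3,2].
Its cost is 12 + 5 + 4 + 3 + 7 + 5 = 36.
For comparison, the top-then-right route costs 41.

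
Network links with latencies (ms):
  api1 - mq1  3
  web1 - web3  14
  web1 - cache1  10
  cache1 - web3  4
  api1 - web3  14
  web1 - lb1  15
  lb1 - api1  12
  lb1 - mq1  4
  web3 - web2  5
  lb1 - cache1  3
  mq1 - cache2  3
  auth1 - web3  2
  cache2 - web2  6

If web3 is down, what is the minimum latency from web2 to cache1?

16

Comparing a few candidate routes:
web2→cache2→mq1→api1→lb1→cache1: 6 + 3 + 3 + 12 + 3 = 27
web2→cache2→mq1→lb1→cache1: 6 + 3 + 4 + 3 = 16
web2→cache2→mq1→lb1→web1→cache1: 6 + 3 + 4 + 15 + 10 = 38
Best route has total 16 ms.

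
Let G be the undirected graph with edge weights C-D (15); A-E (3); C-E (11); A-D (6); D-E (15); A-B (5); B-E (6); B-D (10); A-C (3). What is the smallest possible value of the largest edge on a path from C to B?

Some routes from C to B:
C→A→B: max(3, 5) = 5
C→A→D→B: max(3, 6, 10) = 10
C→E→B: max(11, 6) = 11
C→E→A→D→B: max(11, 3, 6, 10) = 11
C→A→E→B: max(3, 3, 6) = 6
The minimum achievable maximum is 5.

5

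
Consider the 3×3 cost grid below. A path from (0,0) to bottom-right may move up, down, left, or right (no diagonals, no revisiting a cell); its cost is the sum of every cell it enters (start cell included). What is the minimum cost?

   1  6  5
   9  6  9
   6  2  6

Path r0c0 r0c1 r1c1 r2c1 r2c2: 1 + 6 + 6 + 2 + 6 = 21.

21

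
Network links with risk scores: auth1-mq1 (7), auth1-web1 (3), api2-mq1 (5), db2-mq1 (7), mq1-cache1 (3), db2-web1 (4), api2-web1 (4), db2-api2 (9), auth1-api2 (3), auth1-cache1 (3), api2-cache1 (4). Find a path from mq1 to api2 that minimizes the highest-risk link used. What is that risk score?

A few of the mq1→api2 routes:
mq1 -> cache1 -> auth1 -> web1 -> api2: max(3, 3, 3, 4) = 4
mq1 -> cache1 -> api2: max(3, 4) = 4
mq1 -> cache1 -> auth1 -> api2: max(3, 3, 3) = 3
Smallest bottleneck: 3.

3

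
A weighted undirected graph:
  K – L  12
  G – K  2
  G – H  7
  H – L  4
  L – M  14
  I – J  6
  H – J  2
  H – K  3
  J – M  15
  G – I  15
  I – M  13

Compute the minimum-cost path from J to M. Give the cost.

A few of the J→M routes:
J -> I -> M: 6 + 13 = 19
J -> H -> L -> M: 2 + 4 + 14 = 20
J -> M: 15
Best route has total 15.

15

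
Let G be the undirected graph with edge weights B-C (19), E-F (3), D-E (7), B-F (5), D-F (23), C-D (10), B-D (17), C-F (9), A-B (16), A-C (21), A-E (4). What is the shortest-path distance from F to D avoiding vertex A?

10

Routes from F to D avoiding A:
F → D: 23
F → C → D: 9 + 10 = 19
F → C → B → D: 9 + 19 + 17 = 45
F → B → D: 5 + 17 = 22
F → E → D: 3 + 7 = 10
F → B → C → D: 5 + 19 + 10 = 34
Best route has total 10.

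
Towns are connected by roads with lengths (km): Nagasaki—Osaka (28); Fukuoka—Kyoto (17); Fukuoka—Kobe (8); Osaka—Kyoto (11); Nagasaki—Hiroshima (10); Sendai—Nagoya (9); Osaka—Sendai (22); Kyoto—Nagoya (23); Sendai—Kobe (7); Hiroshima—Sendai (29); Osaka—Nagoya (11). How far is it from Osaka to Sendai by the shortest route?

Comparing a few candidate routes:
Osaka - Sendai: 22
Osaka - Nagoya - Sendai: 11 + 9 = 20
Osaka - Kyoto - Nagoya - Sendai: 11 + 23 + 9 = 43
Osaka - Kyoto - Fukuoka - Kobe - Sendai: 11 + 17 + 8 + 7 = 43
Shortest: 20 km.

20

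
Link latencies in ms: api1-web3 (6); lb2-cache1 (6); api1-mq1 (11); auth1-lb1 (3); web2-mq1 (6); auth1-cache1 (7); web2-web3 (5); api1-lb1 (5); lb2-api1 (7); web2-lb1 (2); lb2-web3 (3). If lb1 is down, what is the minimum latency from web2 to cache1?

14

Checking several routes:
web2 -> web3 -> lb2 -> cache1: 5 + 3 + 6 = 14
web2 -> web3 -> api1 -> lb2 -> cache1: 5 + 6 + 7 + 6 = 24
web2 -> mq1 -> api1 -> lb2 -> cache1: 6 + 11 + 7 + 6 = 30
Best route has total 14 ms.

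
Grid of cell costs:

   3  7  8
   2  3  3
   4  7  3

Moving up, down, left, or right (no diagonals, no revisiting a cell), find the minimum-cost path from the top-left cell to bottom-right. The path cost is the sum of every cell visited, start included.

One optimal route is [0,0] [1,0] [1,1] [1,2] [2,2].
Its cost is 3 + 2 + 3 + 3 + 3 = 14.

14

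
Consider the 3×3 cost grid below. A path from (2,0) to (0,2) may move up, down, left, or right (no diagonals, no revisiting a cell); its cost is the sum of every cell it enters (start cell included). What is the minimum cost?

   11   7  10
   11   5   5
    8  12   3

38

Path (2,0)→(2,1)→(2,2)→(1,2)→(0,2): 8 + 12 + 3 + 5 + 10 = 38.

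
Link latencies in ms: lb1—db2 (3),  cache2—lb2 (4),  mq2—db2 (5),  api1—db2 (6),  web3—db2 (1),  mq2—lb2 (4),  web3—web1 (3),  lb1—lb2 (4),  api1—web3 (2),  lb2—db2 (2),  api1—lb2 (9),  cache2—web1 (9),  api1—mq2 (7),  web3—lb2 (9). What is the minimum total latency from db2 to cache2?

6

Checking several routes:
db2 → lb2 → cache2: 2 + 4 = 6
db2 → lb1 → lb2 → cache2: 3 + 4 + 4 = 11
db2 → mq2 → lb2 → cache2: 5 + 4 + 4 = 13
Shortest: 6 ms.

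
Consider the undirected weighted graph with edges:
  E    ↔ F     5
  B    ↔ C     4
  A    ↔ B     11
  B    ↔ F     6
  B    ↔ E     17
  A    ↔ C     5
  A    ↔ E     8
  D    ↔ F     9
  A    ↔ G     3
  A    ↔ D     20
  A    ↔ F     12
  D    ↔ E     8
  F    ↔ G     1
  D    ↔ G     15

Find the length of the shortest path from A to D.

Comparing a few candidate routes:
A -> E -> D: 8 + 8 = 16
A -> G -> F -> D: 3 + 1 + 9 = 13
A -> G -> F -> E -> D: 3 + 1 + 5 + 8 = 17
A -> G -> D: 3 + 15 = 18
A -> D: 20
Shortest: 13.

13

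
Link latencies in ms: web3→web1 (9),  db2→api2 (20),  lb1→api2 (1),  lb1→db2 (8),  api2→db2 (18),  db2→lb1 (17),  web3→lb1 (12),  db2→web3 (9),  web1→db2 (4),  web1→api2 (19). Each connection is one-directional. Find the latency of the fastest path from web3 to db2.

13

Comparing a few candidate routes:
web3 -> web1 -> db2: 9 + 4 = 13
web3 -> lb1 -> db2: 12 + 8 = 20
web3 -> lb1 -> api2 -> db2: 12 + 1 + 18 = 31
The minimum is 13 ms.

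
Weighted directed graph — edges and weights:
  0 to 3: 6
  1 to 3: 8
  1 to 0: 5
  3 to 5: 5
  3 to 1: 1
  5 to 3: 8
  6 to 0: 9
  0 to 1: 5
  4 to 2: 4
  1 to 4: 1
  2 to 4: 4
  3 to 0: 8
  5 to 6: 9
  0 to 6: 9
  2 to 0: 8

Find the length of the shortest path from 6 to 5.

20

Candidate routes:
6 → 0 → 1 → 3 → 5: 9 + 5 + 8 + 5 = 27
6 → 0 → 3 → 5: 9 + 6 + 5 = 20
Best route has total 20.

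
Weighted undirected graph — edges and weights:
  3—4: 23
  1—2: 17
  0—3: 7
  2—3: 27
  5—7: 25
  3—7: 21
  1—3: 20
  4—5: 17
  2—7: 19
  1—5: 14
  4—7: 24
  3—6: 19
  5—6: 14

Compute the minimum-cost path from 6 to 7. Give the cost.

A few of the 6→7 routes:
6 -> 3 -> 7: 19 + 21 = 40
6 -> 5 -> 1 -> 2 -> 7: 14 + 14 + 17 + 19 = 64
6 -> 5 -> 7: 14 + 25 = 39
6 -> 3 -> 4 -> 7: 19 + 23 + 24 = 66
6 -> 5 -> 4 -> 7: 14 + 17 + 24 = 55
6 -> 3 -> 2 -> 7: 19 + 27 + 19 = 65
Best route has total 39.

39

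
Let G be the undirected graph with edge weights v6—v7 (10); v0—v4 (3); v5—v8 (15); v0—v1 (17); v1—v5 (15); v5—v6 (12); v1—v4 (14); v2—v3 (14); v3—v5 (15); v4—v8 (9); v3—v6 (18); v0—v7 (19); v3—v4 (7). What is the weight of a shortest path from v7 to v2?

Comparing a few candidate routes:
v7-v6-v3-v2: 10 + 18 + 14 = 42
v7-v0-v4-v3-v2: 19 + 3 + 7 + 14 = 43
v7-v6-v5-v3-v2: 10 + 12 + 15 + 14 = 51
v7-v6-v5-v8-v4-v3-v2: 10 + 12 + 15 + 9 + 7 + 14 = 67
v7-v0-v1-v4-v3-v2: 19 + 17 + 14 + 7 + 14 = 71
Shortest: 42.

42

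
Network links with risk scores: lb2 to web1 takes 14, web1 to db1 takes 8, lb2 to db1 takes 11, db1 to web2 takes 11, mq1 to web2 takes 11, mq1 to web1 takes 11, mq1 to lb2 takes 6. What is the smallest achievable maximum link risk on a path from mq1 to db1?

11

Paths from mq1 to db1:
mq1-web2-db1: max(11, 11) = 11
mq1-web1-db1: max(11, 8) = 11
mq1-lb2-db1: max(6, 11) = 11
mq1-web1-lb2-db1: max(11, 14, 11) = 14
mq1-lb2-web1-db1: max(6, 14, 8) = 14
The minimum achievable maximum is 11.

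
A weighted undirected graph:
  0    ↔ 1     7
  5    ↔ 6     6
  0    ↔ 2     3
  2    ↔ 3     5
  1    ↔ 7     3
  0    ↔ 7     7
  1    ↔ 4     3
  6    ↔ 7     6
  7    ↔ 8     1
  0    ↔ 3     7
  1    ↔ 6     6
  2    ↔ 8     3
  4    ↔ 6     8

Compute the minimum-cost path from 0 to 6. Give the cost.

Comparing a few candidate routes:
0 → 7 → 6: 7 + 6 = 13
0 → 1 → 7 → 6: 7 + 3 + 6 = 16
0 → 1 → 6: 7 + 6 = 13
0 → 2 → 8 → 7 → 6: 3 + 3 + 1 + 6 = 13
0 → 2 → 8 → 7 → 1 → 6: 3 + 3 + 1 + 3 + 6 = 16
Best route has total 13.

13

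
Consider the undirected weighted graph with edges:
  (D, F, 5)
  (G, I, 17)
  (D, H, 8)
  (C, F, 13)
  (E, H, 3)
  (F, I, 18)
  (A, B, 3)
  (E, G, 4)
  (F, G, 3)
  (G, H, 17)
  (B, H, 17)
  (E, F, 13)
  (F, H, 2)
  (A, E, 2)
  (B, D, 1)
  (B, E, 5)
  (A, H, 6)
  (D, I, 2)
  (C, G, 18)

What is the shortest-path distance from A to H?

Some routes from A to H:
A -> B -> D -> F -> H: 3 + 1 + 5 + 2 = 11
A -> B -> E -> H: 3 + 5 + 3 = 11
A -> H: 6
A -> E -> H: 2 + 3 = 5
The minimum is 5.

5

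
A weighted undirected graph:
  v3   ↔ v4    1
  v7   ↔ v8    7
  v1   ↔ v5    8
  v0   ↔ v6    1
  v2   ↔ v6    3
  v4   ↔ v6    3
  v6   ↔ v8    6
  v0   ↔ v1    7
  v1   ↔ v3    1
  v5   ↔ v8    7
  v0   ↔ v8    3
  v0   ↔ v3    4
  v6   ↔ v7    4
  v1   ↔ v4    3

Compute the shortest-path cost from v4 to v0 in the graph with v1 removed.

Routes from v4 to v0 avoiding v1:
v4 → v6 → v8 → v0: 3 + 6 + 3 = 12
v4 → v3 → v0: 1 + 4 = 5
v4 → v6 → v0: 3 + 1 = 4
v4 → v6 → v7 → v8 → v0: 3 + 4 + 7 + 3 = 17
Best route has total 4.

4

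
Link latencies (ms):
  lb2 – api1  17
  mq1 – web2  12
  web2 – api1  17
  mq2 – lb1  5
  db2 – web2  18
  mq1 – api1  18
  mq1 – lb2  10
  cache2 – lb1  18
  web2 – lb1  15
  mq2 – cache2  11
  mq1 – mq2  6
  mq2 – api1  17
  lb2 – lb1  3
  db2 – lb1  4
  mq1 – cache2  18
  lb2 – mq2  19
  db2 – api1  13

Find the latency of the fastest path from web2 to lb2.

Some routes from web2 to lb2:
web2 - mq1 - mq2 - lb1 - lb2: 12 + 6 + 5 + 3 = 26
web2 - lb1 - lb2: 15 + 3 = 18
web2 - mq1 - lb2: 12 + 10 = 22
web2 - db2 - lb1 - lb2: 18 + 4 + 3 = 25
web2 - api1 - lb2: 17 + 17 = 34
Shortest: 18 ms.

18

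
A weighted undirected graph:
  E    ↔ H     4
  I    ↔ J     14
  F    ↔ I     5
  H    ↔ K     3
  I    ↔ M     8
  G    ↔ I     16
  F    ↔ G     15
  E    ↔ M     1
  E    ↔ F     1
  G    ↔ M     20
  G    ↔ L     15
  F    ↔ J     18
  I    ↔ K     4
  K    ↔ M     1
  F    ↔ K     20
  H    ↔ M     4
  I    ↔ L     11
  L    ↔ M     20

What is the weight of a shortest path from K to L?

A few of the K→L routes:
K → M → I → L: 1 + 8 + 11 = 20
K → M → L: 1 + 20 = 21
K → M → E → F → I → L: 1 + 1 + 1 + 5 + 11 = 19
K → I → L: 4 + 11 = 15
K → H → E → F → I → L: 3 + 4 + 1 + 5 + 11 = 24
Shortest: 15.

15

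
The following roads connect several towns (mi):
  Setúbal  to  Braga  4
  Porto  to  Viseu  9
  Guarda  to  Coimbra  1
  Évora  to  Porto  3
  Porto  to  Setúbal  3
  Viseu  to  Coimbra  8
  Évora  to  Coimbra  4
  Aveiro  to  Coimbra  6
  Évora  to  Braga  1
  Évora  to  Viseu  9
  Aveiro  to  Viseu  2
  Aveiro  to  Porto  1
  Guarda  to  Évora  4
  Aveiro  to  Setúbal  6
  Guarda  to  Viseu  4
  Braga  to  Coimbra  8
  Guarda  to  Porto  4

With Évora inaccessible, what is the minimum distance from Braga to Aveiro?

Comparing a few candidate routes:
Braga -> Coimbra -> Guarda -> Viseu -> Aveiro: 8 + 1 + 4 + 2 = 15
Braga -> Coimbra -> Guarda -> Porto -> Aveiro: 8 + 1 + 4 + 1 = 14
Braga -> Setúbal -> Aveiro: 4 + 6 = 10
Braga -> Coimbra -> Aveiro: 8 + 6 = 14
Braga -> Setúbal -> Porto -> Aveiro: 4 + 3 + 1 = 8
Shortest: 8 mi.

8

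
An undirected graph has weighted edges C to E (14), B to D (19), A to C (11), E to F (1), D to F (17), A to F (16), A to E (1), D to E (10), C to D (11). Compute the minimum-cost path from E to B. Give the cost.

Comparing a few candidate routes:
E-A-C-D-B: 1 + 11 + 11 + 19 = 42
E-D-B: 10 + 19 = 29
E-F-D-B: 1 + 17 + 19 = 37
Shortest: 29.

29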